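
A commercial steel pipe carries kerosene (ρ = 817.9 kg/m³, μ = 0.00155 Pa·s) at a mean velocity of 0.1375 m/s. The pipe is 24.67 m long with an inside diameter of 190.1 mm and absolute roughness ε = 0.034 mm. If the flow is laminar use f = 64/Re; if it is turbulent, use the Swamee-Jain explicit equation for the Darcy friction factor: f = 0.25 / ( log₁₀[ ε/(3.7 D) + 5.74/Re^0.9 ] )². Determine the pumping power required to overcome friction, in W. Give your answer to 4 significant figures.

Reynolds number Re = ρVD/μ = 817.9 · 0.1375 · 0.1901 / 0.00155 = 1.379e+04.
Re > 4000 → turbulent. Relative roughness ε/D = 3.4e-05/0.1901 = 0.000179. Swamee-Jain: f = 0.25/(log₁₀[0.000179/3.7 + 5.74/1.379e+04^0.9])² = 0.25/(log₁₀[4.83e-05 + 0.00108])² = 0.25/(-2.948)² = 0.02877.
Darcy-Weisbach: ΔP = f(L/D)(ρV²/2) = 0.02877·(24.67/0.1901)·(817.9·0.1375²/2) = 0.02877·129.8·7.732 = 28.87 Pa.
Q = V·A = 0.1375·0.02838 = 0.003903 m³/s.
Pumping power P = QΔP = 0.003903·28.87 = 0.11266 W = 0.1127 W.

P ≈ 0.1127 W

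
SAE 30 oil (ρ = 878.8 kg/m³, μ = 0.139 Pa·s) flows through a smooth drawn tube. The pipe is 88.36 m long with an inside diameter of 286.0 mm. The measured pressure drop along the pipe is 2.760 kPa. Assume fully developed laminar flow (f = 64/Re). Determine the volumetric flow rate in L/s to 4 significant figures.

Q ≈ 36.90 L/s

For laminar flow, f = 64/Re with Re = ρVD/μ, so Darcy-Weisbach reduces to ΔP = 32μLV/D². Solving for V: V = ΔP·D²/(32μL) = 2760·(0.286)²/(32·0.139·88.36) = 0.5744 m/s.
Check: Re = ρVD/μ = 878.8·0.5744·0.286/0.139 = 1039 < 2300, so the laminar assumption holds.
Q = V·A = 0.5744·(π/4·0.286²) = 0.0369 m³/s = 36.90 L/s.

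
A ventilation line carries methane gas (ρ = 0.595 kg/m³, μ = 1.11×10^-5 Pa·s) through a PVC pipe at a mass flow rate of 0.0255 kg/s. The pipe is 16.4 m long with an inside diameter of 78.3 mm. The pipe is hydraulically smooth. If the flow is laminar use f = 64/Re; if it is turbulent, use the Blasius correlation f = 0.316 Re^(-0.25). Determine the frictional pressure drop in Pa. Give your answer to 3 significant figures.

A = πD²/4 = π(0.0783)²/4 = 0.004815 m²; mean velocity V = ṁ/(ρA) = 0.0255/(0.595 · 0.004815) = 8.9 m/s.
Reynolds number Re = ρVD/μ = 0.595 · 8.9 · 0.0783 / 1.11e-05 = 3.736e+04.
Re > 4000 → turbulent. Smooth-pipe (Blasius): f = 0.316 Re^(-0.25) = 0.316/(3.736e+04)^0.25 = 0.02273.
Darcy-Weisbach: ΔP = f(L/D)(ρV²/2) = 0.02273·(16.4/0.0783)·(0.595·8.9²/2) = 0.02273·209.5·23.57 = 112.2 Pa.

ΔP ≈ 112 Pa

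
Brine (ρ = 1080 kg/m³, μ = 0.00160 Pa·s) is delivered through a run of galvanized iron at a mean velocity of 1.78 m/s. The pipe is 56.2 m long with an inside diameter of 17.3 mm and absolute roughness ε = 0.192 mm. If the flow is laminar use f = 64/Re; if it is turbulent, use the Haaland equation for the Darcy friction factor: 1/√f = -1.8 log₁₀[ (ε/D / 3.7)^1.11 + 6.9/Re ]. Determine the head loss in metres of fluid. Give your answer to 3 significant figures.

Reynolds number Re = ρVD/μ = 1080 · 1.78 · 0.0173 / 0.0016 = 2.079e+04.
Re > 4000 → turbulent. Relative roughness ε/D = 0.000192/0.0173 = 0.0111. Haaland: 1/√f = -1.8 log₁₀[(0.0111/3.7)^1.11 + 6.9/2.079e+04] = -1.8 log₁₀[0.00158 + 0.000332] = 4.892, so f = 0.04178.
Darcy-Weisbach: ΔP = f(L/D)(ρV²/2) = 0.04178·(56.2/0.0173)·(1080·1.78²/2) = 0.04178·3249·1711 = 2.322e+05 Pa.
Head loss h_f = ΔP/(ρg) = 2.322e+05/(1080·9.81) = 21.9 m.

h_f ≈ 21.9 m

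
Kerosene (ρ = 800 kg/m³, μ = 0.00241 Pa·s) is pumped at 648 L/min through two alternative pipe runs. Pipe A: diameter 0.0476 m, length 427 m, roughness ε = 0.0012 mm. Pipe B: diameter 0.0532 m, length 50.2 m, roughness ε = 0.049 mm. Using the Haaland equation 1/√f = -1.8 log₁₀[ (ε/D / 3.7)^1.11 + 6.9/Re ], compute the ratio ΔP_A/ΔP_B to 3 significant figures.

Pipe A: V = Q/A = 0.0108/0.00178 = 6.069 m/s; Re = 9.59e+04; ε/D = 2.52e-05; Haaland → f = 0.01808; ΔP_A = f(L/D)(ρV²/2) = 2.389e+06 Pa.
Pipe B: V = Q/A = 0.0108/0.002223 = 4.859 m/s; Re = 8.58e+04; ε/D = 0.000921; Haaland → f = 0.02202; ΔP_B = f(L/D)(ρV²/2) = 1.962e+05 Pa.
ΔP_A/ΔP_B = 2.389e+06/1.962e+05 = 12.2.

ΔP_A/ΔP_B ≈ 12.2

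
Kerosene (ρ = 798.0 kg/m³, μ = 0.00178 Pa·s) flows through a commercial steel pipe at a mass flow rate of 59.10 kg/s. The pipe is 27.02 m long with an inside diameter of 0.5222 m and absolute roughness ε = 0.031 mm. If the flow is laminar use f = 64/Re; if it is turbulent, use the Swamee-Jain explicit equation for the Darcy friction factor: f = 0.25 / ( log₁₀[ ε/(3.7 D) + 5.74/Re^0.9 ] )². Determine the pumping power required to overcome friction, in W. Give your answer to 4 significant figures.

A = πD²/4 = π(0.5222)²/4 = 0.2142 m²; mean velocity V = ṁ/(ρA) = 59.1/(798 · 0.2142) = 0.3458 m/s.
Reynolds number Re = ρVD/μ = 798 · 0.3458 · 0.5222 / 0.00178 = 8.095e+04.
Re > 4000 → turbulent. Relative roughness ε/D = 3.1e-05/0.5222 = 5.94e-05. Swamee-Jain: f = 0.25/(log₁₀[5.94e-05/3.7 + 5.74/8.095e+04^0.9])² = 0.25/(log₁₀[1.6e-05 + 0.00022])² = 0.25/(-3.628)² = 0.01899.
Darcy-Weisbach: ΔP = f(L/D)(ρV²/2) = 0.01899·(27.02/0.5222)·(798·0.3458²/2) = 0.01899·51.74·47.71 = 46.89 Pa.
Q = ṁ/ρ = 59.1/798 = 0.07406 m³/s.
Pumping power P = QΔP = 0.07406·46.89 = 3.4728 W = 3.473 W.

P ≈ 3.473 W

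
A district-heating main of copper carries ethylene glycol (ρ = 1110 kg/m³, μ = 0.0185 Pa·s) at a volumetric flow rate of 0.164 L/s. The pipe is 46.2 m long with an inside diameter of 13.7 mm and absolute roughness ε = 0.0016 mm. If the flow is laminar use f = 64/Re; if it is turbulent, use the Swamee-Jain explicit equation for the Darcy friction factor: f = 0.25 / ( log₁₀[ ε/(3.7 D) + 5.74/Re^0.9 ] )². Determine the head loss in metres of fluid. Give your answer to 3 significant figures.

Q = 0.164 L/s = 0.164/1000 = 0.000164 m³/s.
Cross-sectional area A = πD²/4 = π(0.0137)²/4 = 0.0001474 m²; mean velocity V = Q/A = 0.000164/0.0001474 = 1.113 m/s.
Reynolds number Re = ρVD/μ = 1110 · 1.113 · 0.0137 / 0.0185 = 914.5.
Re < 2300 → laminar flow, so f = 64/Re = 64/914.5 = 0.06998 (the turbulent correlation is not needed).
Darcy-Weisbach: ΔP = f(L/D)(ρV²/2) = 0.06998·(46.2/0.0137)·(1110·1.113²/2) = 0.06998·3372·686.9 = 1.621e+05 Pa.
Head loss h_f = ΔP/(ρg) = 1.621e+05/(1110·9.81) = 14.9 m.

h_f ≈ 14.9 m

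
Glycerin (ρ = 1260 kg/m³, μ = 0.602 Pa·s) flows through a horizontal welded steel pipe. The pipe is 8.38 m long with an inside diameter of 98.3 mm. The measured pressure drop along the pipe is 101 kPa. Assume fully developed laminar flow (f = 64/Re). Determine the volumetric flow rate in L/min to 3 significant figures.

Q ≈ 2750 L/min

For laminar flow, f = 64/Re with Re = ρVD/μ, so Darcy-Weisbach reduces to ΔP = 32μLV/D². Solving for V: V = ΔP·D²/(32μL) = 1.01e+05·(0.0983)²/(32·0.602·8.38) = 6.046 m/s.
Check: Re = ρVD/μ = 1260·6.046·0.0983/0.602 = 1244 < 2300, so the laminar assumption holds.
Q = V·A = 6.046·(π/4·0.0983²) = 0.04588 m³/s = 2750 L/min.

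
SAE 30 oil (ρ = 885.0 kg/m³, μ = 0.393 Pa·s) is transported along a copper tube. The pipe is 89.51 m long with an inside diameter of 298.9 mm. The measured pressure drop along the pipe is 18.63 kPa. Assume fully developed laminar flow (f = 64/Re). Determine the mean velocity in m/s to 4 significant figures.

V ≈ 1.479 m/s

For laminar flow, f = 64/Re with Re = ρVD/μ, so Darcy-Weisbach reduces to ΔP = 32μLV/D². Solving for V: V = ΔP·D²/(32μL) = 1.863e+04·(0.2989)²/(32·0.393·89.51) = 1.479 m/s.
Check: Re = ρVD/μ = 885·1.479·0.2989/0.393 = 995.2 < 2300, so the laminar assumption holds.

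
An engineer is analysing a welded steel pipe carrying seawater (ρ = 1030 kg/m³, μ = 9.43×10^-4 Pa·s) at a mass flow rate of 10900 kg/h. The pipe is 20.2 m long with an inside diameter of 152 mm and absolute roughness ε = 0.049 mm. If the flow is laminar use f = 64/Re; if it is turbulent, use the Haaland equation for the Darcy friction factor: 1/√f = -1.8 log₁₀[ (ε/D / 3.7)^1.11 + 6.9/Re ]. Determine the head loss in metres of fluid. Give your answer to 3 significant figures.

ṁ = 10900 kg/h = 10900/3600 = 3.028 kg/s.
A = πD²/4 = π(0.152)²/4 = 0.01815 m²; mean velocity V = ṁ/(ρA) = 3.028/(1030 · 0.01815) = 0.162 m/s.
Reynolds number Re = ρVD/μ = 1030 · 0.162 · 0.152 / 0.000943 = 2.69e+04.
Re > 4000 → turbulent. Relative roughness ε/D = 4.9e-05/0.152 = 0.000322. Haaland: 1/√f = -1.8 log₁₀[(0.000322/3.7)^1.11 + 6.9/2.69e+04] = -1.8 log₁₀[3.12e-05 + 0.000257] = 6.374, so f = 0.02461.
Darcy-Weisbach: ΔP = f(L/D)(ρV²/2) = 0.02461·(20.2/0.152)·(1030·0.162²/2) = 0.02461·132.9·13.52 = 44.21 Pa.
Head loss h_f = ΔP/(ρg) = 44.21/(1030·9.81) = 0.00438 m.

h_f ≈ 0.00438 m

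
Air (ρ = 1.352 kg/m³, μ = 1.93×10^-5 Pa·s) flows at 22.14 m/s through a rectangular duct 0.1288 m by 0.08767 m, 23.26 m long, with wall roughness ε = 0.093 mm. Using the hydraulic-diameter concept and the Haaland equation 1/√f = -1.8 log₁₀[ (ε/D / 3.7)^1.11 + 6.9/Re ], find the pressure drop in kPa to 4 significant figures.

ΔP ≈ 1.533 kPa

Hydraulic diameter D_h = 4A/P = 4·(0.1288·0.08767)/(2·(0.1288+0.08767)) = 0.04517/0.4329 = 0.1043 m.
Re = ρVD_h/μ = 1.352·22.14·0.1043/1.93e-05 = 1.618e+05.
ε/D_h = 9.3e-05/0.1043 = 0.000891; Haaland gives 1/√f = -1.8 log₁₀[9.64e-05+4.26e-05] = 6.943, so f = 0.02075.
ΔP = f(L/D_h)(ρV²/2) = 0.02075·23.26/0.1043·331.4 = 1533 Pa.
ΔP = 1.533 kPa.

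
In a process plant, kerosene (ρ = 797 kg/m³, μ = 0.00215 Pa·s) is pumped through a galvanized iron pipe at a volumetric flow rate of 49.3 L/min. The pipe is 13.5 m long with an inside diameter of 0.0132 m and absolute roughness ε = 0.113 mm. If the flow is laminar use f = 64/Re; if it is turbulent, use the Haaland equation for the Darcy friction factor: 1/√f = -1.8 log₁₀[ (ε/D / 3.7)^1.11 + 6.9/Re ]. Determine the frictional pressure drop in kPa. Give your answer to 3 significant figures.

Q = 49.3 L/min = 49.3/60000 = 0.0008217 m³/s.
Cross-sectional area A = πD²/4 = π(0.0132)²/4 = 0.0001368 m²; mean velocity V = Q/A = 0.0008217/0.0001368 = 6.004 m/s.
Reynolds number Re = ρVD/μ = 797 · 6.004 · 0.0132 / 0.00215 = 2.938e+04.
Re > 4000 → turbulent. Relative roughness ε/D = 0.000113/0.0132 = 0.00856. Haaland: 1/√f = -1.8 log₁₀[(0.00856/3.7)^1.11 + 6.9/2.938e+04] = -1.8 log₁₀[0.00119 + 0.000235] = 5.125, so f = 0.03807.
Darcy-Weisbach: ΔP = f(L/D)(ρV²/2) = 0.03807·(13.5/0.0132)·(797·6.004²/2) = 0.03807·1023·1.437e+04 = 5.594e+05 Pa.
ΔP = 5.594e+05 Pa = 559 kPa.

ΔP ≈ 559 kPa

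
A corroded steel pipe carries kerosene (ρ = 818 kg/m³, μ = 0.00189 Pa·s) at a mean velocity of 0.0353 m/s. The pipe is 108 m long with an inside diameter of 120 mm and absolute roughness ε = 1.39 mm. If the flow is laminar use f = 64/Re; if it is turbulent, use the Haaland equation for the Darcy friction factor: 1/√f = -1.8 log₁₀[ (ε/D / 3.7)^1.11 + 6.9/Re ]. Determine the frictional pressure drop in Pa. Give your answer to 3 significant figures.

Reynolds number Re = ρVD/μ = 818 · 0.0353 · 0.12 / 0.00189 = 1833.
Re < 2300 → laminar flow, so f = 64/Re = 64/1833 = 0.03491 (the turbulent correlation is not needed).
Darcy-Weisbach: ΔP = f(L/D)(ρV²/2) = 0.03491·(108/0.12)·(818·0.0353²/2) = 0.03491·900·0.5097 = 16.01 Pa.

ΔP ≈ 16.0 Pa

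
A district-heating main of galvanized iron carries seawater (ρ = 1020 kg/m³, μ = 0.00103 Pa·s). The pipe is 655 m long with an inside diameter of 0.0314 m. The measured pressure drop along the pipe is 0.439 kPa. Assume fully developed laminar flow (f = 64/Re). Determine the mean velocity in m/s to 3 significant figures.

V ≈ 0.0200 m/s

For laminar flow, f = 64/Re with Re = ρVD/μ, so Darcy-Weisbach reduces to ΔP = 32μLV/D². Solving for V: V = ΔP·D²/(32μL) = 439·(0.0314)²/(32·0.00103·655) = 0.02005 m/s.
Check: Re = ρVD/μ = 1020·0.02005·0.0314/0.00103 = 623.4 < 2300, so the laminar assumption holds.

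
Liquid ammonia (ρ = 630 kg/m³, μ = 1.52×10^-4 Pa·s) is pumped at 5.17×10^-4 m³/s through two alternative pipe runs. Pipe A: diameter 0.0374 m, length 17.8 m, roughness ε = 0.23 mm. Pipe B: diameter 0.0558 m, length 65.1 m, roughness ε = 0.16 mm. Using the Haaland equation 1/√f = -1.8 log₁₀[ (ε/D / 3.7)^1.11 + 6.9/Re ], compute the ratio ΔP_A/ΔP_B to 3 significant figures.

ΔP_A/ΔP_B ≈ 2.40

Pipe A: V = Q/A = 0.000517/0.001099 = 0.4706 m/s; Re = 7.295e+04; ε/D = 0.00615; Haaland → f = 0.03345; ΔP_A = f(L/D)(ρV²/2) = 1110 Pa.
Pipe B: V = Q/A = 0.000517/0.002445 = 0.2114 m/s; Re = 4.889e+04; ε/D = 0.00287; Haaland → f = 0.02823; ΔP_B = f(L/D)(ρV²/2) = 463.7 Pa.
ΔP_A/ΔP_B = 1110/463.7 = 2.40.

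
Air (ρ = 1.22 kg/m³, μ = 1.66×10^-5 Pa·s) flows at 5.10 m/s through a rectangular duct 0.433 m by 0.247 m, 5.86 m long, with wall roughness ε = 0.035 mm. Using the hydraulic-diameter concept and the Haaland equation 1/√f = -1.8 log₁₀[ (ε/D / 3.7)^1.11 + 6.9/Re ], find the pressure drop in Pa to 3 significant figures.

Hydraulic diameter D_h = 4A/P = 4·(0.433·0.247)/(2·(0.433+0.247)) = 0.4278/1.36 = 0.3146 m.
Re = ρVD_h/μ = 1.22·5.1·0.3146/1.66e-05 = 1.179e+05.
ε/D_h = 3.5e-05/0.3146 = 0.000111; Haaland gives 1/√f = -1.8 log₁₀[9.57e-06+5.85e-05] = 7.5, so f = 0.01778.
ΔP = f(L/D_h)(ρV²/2) = 0.01778·5.86/0.3146·15.87 = 5.254 Pa.

ΔP ≈ 5.25 Pa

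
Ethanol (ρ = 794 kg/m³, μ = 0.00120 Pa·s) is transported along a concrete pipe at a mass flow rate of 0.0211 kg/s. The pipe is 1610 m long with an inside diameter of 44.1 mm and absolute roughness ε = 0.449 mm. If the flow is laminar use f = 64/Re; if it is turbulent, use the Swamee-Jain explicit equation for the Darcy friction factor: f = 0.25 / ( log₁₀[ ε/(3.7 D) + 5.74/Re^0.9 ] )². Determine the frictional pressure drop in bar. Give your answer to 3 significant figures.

A = πD²/4 = π(0.0441)²/4 = 0.001527 m²; mean velocity V = ṁ/(ρA) = 0.0211/(794 · 0.001527) = 0.0174 m/s.
Reynolds number Re = ρVD/μ = 794 · 0.0174 · 0.0441 / 0.0012 = 507.7.
Re < 2300 → laminar flow, so f = 64/Re = 64/507.7 = 0.1261 (the turbulent correlation is not needed).
Darcy-Weisbach: ΔP = f(L/D)(ρV²/2) = 0.1261·(1610/0.0441)·(794·0.0174²/2) = 0.1261·3.651e+04·0.1202 = 553.1 Pa.
ΔP = 553.1 Pa = 0.00553 bar.

ΔP ≈ 0.00553 bar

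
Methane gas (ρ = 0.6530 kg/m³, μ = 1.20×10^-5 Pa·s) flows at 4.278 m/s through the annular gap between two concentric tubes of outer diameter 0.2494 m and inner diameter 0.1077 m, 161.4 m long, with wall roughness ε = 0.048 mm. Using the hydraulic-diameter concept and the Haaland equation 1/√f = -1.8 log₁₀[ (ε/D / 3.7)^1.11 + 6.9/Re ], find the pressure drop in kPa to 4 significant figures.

Hydraulic diameter D_h = 4A/P = D_o - D_i = 0.2494 - 0.1077 = 0.1417 m.
Re = ρVD_h/μ = 0.653·4.278·0.1417/1.2e-05 = 3.299e+04.
ε/D_h = 4.8e-05/0.1417 = 0.000339; Haaland gives 1/√f = -1.8 log₁₀[3.29e-05+0.000209] = 6.509, so f = 0.0236.
ΔP = f(L/D_h)(ρV²/2) = 0.0236·161.4/0.1417·5.975 = 160.7 Pa.
ΔP = 0.1607 kPa.

ΔP ≈ 0.1607 kPa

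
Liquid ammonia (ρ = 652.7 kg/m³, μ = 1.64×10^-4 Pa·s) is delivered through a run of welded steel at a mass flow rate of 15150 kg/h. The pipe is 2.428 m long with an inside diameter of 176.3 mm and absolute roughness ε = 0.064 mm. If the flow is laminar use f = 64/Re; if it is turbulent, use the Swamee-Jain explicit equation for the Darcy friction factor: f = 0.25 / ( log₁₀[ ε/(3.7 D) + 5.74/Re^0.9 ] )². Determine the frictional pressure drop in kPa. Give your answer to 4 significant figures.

ṁ = 15150 kg/h = 15150/3600 = 4.208 kg/s.
A = πD²/4 = π(0.1763)²/4 = 0.02441 m²; mean velocity V = ṁ/(ρA) = 4.208/(652.7 · 0.02441) = 0.2641 m/s.
Reynolds number Re = ρVD/μ = 652.7 · 0.2641 · 0.1763 / 0.000164 = 1.853e+05.
Re > 4000 → turbulent. Relative roughness ε/D = 6.4e-05/0.1763 = 0.000363. Swamee-Jain: f = 0.25/(log₁₀[0.000363/3.7 + 5.74/1.853e+05^0.9])² = 0.25/(log₁₀[9.81e-05 + 0.000104])² = 0.25/(-3.694)² = 0.01832.
Darcy-Weisbach: ΔP = f(L/D)(ρV²/2) = 0.01832·(2.428/0.1763)·(652.7·0.2641²/2) = 0.01832·13.77·22.77 = 5.744 Pa.
ΔP = 5.744 Pa = 0.005744 kPa.

ΔP ≈ 0.005744 kPa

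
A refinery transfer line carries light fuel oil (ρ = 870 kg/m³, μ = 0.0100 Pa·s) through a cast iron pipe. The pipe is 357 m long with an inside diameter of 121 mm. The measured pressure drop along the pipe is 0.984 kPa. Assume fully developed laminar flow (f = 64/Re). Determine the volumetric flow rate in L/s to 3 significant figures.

Q ≈ 1.45 L/s

For laminar flow, f = 64/Re with Re = ρVD/μ, so Darcy-Weisbach reduces to ΔP = 32μLV/D². Solving for V: V = ΔP·D²/(32μL) = 984·(0.121)²/(32·0.01·357) = 0.1261 m/s.
Check: Re = ρVD/μ = 870·0.1261·0.121/0.01 = 1328 < 2300, so the laminar assumption holds.
Q = V·A = 0.1261·(π/4·0.121²) = 0.00145 m³/s = 1.45 L/s.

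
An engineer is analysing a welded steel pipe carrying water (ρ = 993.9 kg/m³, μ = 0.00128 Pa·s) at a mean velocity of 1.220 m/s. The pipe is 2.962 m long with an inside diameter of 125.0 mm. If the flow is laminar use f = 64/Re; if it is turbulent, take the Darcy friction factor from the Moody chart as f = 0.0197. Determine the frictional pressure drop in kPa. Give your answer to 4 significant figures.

ΔP ≈ 0.3453 kPa

Reynolds number Re = ρVD/μ = 993.9 · 1.22 · 0.125 / 0.00128 = 1.184e+05.
Re > 4000 → turbulent; use the Moody-chart value f = 0.0197.
Darcy-Weisbach: ΔP = f(L/D)(ρV²/2) = 0.0197·(2.962/0.125)·(993.9·1.22²/2) = 0.0197·23.7·739.7 = 345.3 Pa.
ΔP = 345.3 Pa = 0.3453 kPa.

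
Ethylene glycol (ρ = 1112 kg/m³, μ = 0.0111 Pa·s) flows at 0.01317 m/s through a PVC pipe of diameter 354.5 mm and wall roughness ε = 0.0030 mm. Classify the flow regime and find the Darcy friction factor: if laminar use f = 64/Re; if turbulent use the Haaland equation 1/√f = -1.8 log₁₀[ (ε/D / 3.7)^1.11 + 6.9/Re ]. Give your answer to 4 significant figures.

f ≈ 0.1368

Re = ρVD/μ = 1112·0.01317·0.3545/0.0111 = 467.7.
Re < 2300 → laminar, so f = 64/Re = 0.1368 (roughness is irrelevant in laminar flow).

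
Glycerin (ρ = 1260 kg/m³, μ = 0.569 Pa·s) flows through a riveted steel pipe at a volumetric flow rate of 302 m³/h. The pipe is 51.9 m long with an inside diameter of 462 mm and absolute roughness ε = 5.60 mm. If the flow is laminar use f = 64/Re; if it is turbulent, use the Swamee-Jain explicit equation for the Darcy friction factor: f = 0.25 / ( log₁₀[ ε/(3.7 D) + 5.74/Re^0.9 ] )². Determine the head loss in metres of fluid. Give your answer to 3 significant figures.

Q = 302 m³/h = 302/3600 = 0.08389 m³/s.
Cross-sectional area A = πD²/4 = π(0.462)²/4 = 0.1676 m²; mean velocity V = Q/A = 0.08389/0.1676 = 0.5004 m/s.
Reynolds number Re = ρVD/μ = 1260 · 0.5004 · 0.462 / 0.569 = 512.
Re < 2300 → laminar flow, so f = 64/Re = 64/512 = 0.125 (the turbulent correlation is not needed).
Darcy-Weisbach: ΔP = f(L/D)(ρV²/2) = 0.125·(51.9/0.462)·(1260·0.5004²/2) = 0.125·112.3·157.8 = 2216 Pa.
Head loss h_f = ΔP/(ρg) = 2216/(1260·9.81) = 0.179 m.

h_f ≈ 0.179 m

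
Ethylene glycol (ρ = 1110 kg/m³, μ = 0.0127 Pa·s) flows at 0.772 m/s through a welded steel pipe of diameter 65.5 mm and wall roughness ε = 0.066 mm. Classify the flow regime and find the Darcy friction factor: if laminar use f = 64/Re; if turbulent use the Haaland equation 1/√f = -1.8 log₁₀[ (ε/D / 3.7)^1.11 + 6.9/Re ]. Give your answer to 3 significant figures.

f ≈ 0.0400

Re = ρVD/μ = 1110·0.772·0.0655/0.0127 = 4420.
Re > 4000 → turbulent. ε/D = 6.6e-05/0.0655 = 0.00101; Haaland: 1/√f = -1.8 log₁₀[0.00011 + 0.00156] = 4.998, so f = 0.04003.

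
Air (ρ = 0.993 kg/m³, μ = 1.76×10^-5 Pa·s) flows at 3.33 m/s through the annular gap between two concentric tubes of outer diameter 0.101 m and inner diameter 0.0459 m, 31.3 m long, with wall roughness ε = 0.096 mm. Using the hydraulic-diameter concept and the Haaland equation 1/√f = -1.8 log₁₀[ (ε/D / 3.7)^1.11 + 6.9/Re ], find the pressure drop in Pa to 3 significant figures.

Hydraulic diameter D_h = 4A/P = D_o - D_i = 0.101 - 0.0459 = 0.0551 m.
Re = ρVD_h/μ = 0.993·3.33·0.0551/1.76e-05 = 1.035e+04.
ε/D_h = 9.6e-05/0.0551 = 0.00174; Haaland gives 1/√f = -1.8 log₁₀[0.000203+0.000667] = 5.51, so f = 0.03294.
ΔP = f(L/D_h)(ρV²/2) = 0.03294·31.3/0.0551·5.506 = 103 Pa.

ΔP ≈ 103 Pa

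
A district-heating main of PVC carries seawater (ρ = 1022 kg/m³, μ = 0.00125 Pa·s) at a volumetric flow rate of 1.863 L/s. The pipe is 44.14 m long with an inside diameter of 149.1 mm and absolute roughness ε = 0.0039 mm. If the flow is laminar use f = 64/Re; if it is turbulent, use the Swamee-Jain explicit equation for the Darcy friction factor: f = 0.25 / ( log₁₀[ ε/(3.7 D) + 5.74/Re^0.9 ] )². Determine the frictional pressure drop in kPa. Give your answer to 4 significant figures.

ΔP ≈ 0.04978 kPa

Q = 1.863 L/s = 1.863/1000 = 0.001863 m³/s.
Cross-sectional area A = πD²/4 = π(0.1491)²/4 = 0.01746 m²; mean velocity V = Q/A = 0.001863/0.01746 = 0.1067 m/s.
Reynolds number Re = ρVD/μ = 1022 · 0.1067 · 0.1491 / 0.00125 = 1.301e+04.
Re > 4000 → turbulent. Relative roughness ε/D = 3.9e-06/0.1491 = 2.62e-05. Swamee-Jain: f = 0.25/(log₁₀[2.62e-05/3.7 + 5.74/1.301e+04^0.9])² = 0.25/(log₁₀[7.07e-06 + 0.00114])² = 0.25/(-2.941)² = 0.0289.
Darcy-Weisbach: ΔP = f(L/D)(ρV²/2) = 0.0289·(44.14/0.1491)·(1022·0.1067²/2) = 0.0289·296·5.818 = 49.78 Pa.
ΔP = 49.78 Pa = 0.04978 kPa.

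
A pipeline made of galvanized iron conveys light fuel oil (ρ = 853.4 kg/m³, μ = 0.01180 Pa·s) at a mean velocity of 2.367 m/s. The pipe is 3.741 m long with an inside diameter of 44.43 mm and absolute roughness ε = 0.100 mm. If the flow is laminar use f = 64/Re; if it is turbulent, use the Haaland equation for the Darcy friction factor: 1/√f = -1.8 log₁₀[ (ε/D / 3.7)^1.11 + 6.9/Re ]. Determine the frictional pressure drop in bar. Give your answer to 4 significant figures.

ΔP ≈ 0.07240 bar

Reynolds number Re = ρVD/μ = 853.4 · 2.367 · 0.04443 / 0.0118 = 7606.
Re > 4000 → turbulent. Relative roughness ε/D = 0.0001/0.04443 = 0.00225. Haaland: 1/√f = -1.8 log₁₀[(0.00225/3.7)^1.11 + 6.9/7606] = -1.8 log₁₀[0.000269 + 0.000907] = 5.273, so f = 0.03597.
Darcy-Weisbach: ΔP = f(L/D)(ρV²/2) = 0.03597·(3.741/0.04443)·(853.4·2.367²/2) = 0.03597·84.2·2391 = 7240 Pa.
ΔP = 7240 Pa = 0.07240 bar.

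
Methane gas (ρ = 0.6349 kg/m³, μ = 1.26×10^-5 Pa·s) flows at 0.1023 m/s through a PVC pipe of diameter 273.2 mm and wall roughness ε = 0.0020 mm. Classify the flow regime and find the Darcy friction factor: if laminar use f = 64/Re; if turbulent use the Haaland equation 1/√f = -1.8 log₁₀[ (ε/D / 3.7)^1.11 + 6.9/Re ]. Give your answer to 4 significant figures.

Re = ρVD/μ = 0.6349·0.1023·0.2732/1.26e-05 = 1408.
Re < 2300 → laminar, so f = 64/Re = 0.04545 (roughness is irrelevant in laminar flow).

f ≈ 0.04545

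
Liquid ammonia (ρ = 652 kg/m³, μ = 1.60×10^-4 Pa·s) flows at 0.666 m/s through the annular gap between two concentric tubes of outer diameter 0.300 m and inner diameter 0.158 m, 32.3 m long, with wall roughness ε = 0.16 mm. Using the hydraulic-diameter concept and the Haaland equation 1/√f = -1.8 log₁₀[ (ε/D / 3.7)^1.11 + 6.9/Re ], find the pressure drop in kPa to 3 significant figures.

Hydraulic diameter D_h = 4A/P = D_o - D_i = 0.3 - 0.158 = 0.142 m.
Re = ρVD_h/μ = 652·0.666·0.142/0.00016 = 3.854e+05.
ε/D_h = 0.00016/0.142 = 0.00113; Haaland gives 1/√f = -1.8 log₁₀[0.000125+1.79e-05] = 6.921, so f = 0.02088.
ΔP = f(L/D_h)(ρV²/2) = 0.02088·32.3/0.142·144.6 = 686.7 Pa.
ΔP = 0.687 kPa.

ΔP ≈ 0.687 kPa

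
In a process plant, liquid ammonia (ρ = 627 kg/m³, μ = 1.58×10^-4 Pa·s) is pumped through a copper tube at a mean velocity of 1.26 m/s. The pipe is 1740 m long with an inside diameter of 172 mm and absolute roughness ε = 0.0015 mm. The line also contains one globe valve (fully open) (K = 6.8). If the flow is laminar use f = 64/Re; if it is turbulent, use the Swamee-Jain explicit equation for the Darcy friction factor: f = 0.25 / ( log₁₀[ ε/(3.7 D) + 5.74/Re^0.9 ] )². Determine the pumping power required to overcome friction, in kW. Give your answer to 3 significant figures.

P ≈ 1.88 kW

Reynolds number Re = ρVD/μ = 627 · 1.26 · 0.172 / 0.000158 = 8.6e+05.
Re > 4000 → turbulent. Relative roughness ε/D = 1.5e-06/0.172 = 8.72e-06. Swamee-Jain: f = 0.25/(log₁₀[8.72e-06/3.7 + 5.74/8.6e+05^0.9])² = 0.25/(log₁₀[2.36e-06 + 2.62e-05])² = 0.25/(-4.545)² = 0.0121.
Total minor-loss coefficient ΣK = 1·6.8 = 6.8.
ΔP = [f·L/D + ΣK]·(ρV²/2) = [0.0121·1740/0.172 + 6.8]·(627·1.26²/2) = [122.4 + 6.8]·497.7 = 6.433e+04 Pa.
Q = V·A = 1.26·0.02324 = 0.02928 m³/s.
Pumping power P = QΔP = 0.02928·6.433e+04 = 1883 W = 1.88 kW.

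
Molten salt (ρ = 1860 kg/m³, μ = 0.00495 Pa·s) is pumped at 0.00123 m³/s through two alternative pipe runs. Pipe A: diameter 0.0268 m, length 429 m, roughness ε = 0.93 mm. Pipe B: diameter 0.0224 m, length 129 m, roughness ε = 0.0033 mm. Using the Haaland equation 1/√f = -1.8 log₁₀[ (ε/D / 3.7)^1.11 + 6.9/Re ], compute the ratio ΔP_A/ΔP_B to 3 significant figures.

ΔP_A/ΔP_B ≈ 3.46

Pipe A: V = Q/A = 0.00123/0.0005641 = 2.18 m/s; Re = 2.196e+04; ε/D = 0.0347; Haaland → f = 0.06222; ΔP_A = f(L/D)(ρV²/2) = 4.404e+06 Pa.
Pipe B: V = Q/A = 0.00123/0.0003941 = 3.121 m/s; Re = 2.627e+04; ε/D = 0.000147; Haaland → f = 0.02436; ΔP_B = f(L/D)(ρV²/2) = 1.271e+06 Pa.
ΔP_A/ΔP_B = 4.404e+06/1.271e+06 = 3.46.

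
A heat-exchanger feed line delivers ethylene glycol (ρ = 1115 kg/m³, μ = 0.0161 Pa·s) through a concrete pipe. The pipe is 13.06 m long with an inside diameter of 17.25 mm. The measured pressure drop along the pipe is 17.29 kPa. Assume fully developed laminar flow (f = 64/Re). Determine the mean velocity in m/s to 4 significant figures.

For laminar flow, f = 64/Re with Re = ρVD/μ, so Darcy-Weisbach reduces to ΔP = 32μLV/D². Solving for V: V = ΔP·D²/(32μL) = 1.729e+04·(0.01725)²/(32·0.0161·13.06) = 0.7646 m/s.
Check: Re = ρVD/μ = 1115·0.7646·0.01725/0.0161 = 913.5 < 2300, so the laminar assumption holds.

V ≈ 0.7646 m/s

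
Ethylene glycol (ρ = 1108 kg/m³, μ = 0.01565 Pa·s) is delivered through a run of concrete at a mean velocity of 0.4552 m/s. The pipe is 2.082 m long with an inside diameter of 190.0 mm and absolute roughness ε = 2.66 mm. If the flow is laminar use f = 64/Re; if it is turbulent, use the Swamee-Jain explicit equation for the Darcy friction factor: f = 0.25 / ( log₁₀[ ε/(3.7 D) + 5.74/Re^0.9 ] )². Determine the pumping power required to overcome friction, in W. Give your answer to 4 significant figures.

Reynolds number Re = ρVD/μ = 1108 · 0.4552 · 0.19 / 0.0157 = 6123.
Re > 4000 → turbulent. Relative roughness ε/D = 0.00266/0.19 = 0.014. Swamee-Jain: f = 0.25/(log₁₀[0.014/3.7 + 5.74/6123^0.9])² = 0.25/(log₁₀[0.00378 + 0.00224])² = 0.25/(-2.22)² = 0.05073.
Darcy-Weisbach: ΔP = f(L/D)(ρV²/2) = 0.05073·(2.082/0.19)·(1108·0.4552²/2) = 0.05073·10.96·114.8 = 63.81 Pa.
Q = V·A = 0.4552·0.02835 = 0.01291 m³/s.
Pumping power P = QΔP = 0.01291·63.81 = 0.82353 W = 0.8235 W.

P ≈ 0.8235 W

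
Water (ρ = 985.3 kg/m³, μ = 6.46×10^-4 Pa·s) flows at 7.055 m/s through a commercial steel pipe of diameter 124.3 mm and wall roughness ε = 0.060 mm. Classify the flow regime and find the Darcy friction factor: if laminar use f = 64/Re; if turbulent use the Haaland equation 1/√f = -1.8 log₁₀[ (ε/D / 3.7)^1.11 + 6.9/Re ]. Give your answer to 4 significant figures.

f ≈ 0.01694

Re = ρVD/μ = 985.3·7.055·0.1243/0.000646 = 1.338e+06.
Re > 4000 → turbulent. ε/D = 6e-05/0.1243 = 0.000483; Haaland: 1/√f = -1.8 log₁₀[4.88e-05 + 5.16e-06] = 7.683, so f = 0.01694.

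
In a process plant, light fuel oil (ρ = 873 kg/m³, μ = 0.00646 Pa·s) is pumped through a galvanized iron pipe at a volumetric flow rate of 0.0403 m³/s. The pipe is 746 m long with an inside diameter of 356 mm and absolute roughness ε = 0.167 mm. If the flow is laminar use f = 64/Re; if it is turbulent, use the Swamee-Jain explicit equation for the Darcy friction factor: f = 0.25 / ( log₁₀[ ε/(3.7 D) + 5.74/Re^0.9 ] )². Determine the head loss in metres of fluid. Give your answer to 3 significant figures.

Cross-sectional area A = πD²/4 = π(0.356)²/4 = 0.09954 m²; mean velocity V = Q/A = 0.0403/0.09954 = 0.4049 m/s.
Reynolds number Re = ρVD/μ = 873 · 0.4049 · 0.356 / 0.00646 = 1.948e+04.
Re > 4000 → turbulent. Relative roughness ε/D = 0.000167/0.356 = 0.000469. Swamee-Jain: f = 0.25/(log₁₀[0.000469/3.7 + 5.74/1.948e+04^0.9])² = 0.25/(log₁₀[0.000127 + 0.000791])² = 0.25/(-3.037)² = 0.0271.
Darcy-Weisbach: ΔP = f(L/D)(ρV²/2) = 0.0271·(746/0.356)·(873·0.4049²/2) = 0.0271·2096·71.55 = 4064 Pa.
Head loss h_f = ΔP/(ρg) = 4064/(873·9.81) = 0.474 m.

h_f ≈ 0.474 m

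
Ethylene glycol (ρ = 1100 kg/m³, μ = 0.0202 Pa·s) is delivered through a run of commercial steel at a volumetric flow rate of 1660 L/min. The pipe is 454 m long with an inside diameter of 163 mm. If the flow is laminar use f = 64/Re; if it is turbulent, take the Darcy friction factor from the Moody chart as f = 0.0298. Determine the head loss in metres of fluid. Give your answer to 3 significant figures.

h_f ≈ 7.44 m

Q = 1660 L/min = 1660/60000 = 0.02767 m³/s.
Cross-sectional area A = πD²/4 = π(0.163)²/4 = 0.02087 m²; mean velocity V = Q/A = 0.02767/0.02087 = 1.326 m/s.
Reynolds number Re = ρVD/μ = 1100 · 1.326 · 0.163 / 0.0202 = 1.177e+04.
Re > 4000 → turbulent; use the Moody-chart value f = 0.0298.
Darcy-Weisbach: ΔP = f(L/D)(ρV²/2) = 0.0298·(454/0.163)·(1100·1.326²/2) = 0.0298·2785·966.8 = 8.025e+04 Pa.
Head loss h_f = ΔP/(ρg) = 8.025e+04/(1100·9.81) = 7.44 m.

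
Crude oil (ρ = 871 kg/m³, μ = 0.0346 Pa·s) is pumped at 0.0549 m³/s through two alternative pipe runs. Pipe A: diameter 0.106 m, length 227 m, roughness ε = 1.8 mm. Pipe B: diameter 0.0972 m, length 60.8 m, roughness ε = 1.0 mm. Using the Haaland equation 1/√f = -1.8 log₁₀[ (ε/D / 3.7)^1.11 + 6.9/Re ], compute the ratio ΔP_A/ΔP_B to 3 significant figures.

Pipe A: V = Q/A = 0.0549/0.008825 = 6.221 m/s; Re = 1.66e+04; ε/D = 0.017; Haaland → f = 0.04823; ΔP_A = f(L/D)(ρV²/2) = 1.741e+06 Pa.
Pipe B: V = Q/A = 0.0549/0.00742 = 7.399 m/s; Re = 1.81e+04; ε/D = 0.0103; Haaland → f = 0.04123; ΔP_B = f(L/D)(ρV²/2) = 6.148e+05 Pa.
ΔP_A/ΔP_B = 1.741e+06/6.148e+05 = 2.83.

ΔP_A/ΔP_B ≈ 2.83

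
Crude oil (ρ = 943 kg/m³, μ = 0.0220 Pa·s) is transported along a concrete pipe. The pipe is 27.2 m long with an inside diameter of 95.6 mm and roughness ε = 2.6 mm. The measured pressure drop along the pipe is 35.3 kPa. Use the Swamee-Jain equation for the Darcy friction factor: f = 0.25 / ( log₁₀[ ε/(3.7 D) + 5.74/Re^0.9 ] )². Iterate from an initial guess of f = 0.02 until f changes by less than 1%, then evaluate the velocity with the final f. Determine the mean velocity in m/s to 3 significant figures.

V ≈ 2.10 m/s

Rearranging Darcy-Weisbach: V = √(2·ΔP·D/(f·L·ρ)). With ε/D = 0.0026/0.0956 = 0.0272, iterate starting from f = 0.02:
  f = 0.02 → V = √(2·3.53e+04·0.0956/(0.02·27.2·943)) = 3.627 m/s; Re = ρVD/μ = 1.486e+04; f → 0.05791
  f = 0.05791 → V = 2.132 m/s; Re = 8735; f → 0.05968
  f = 0.05968 → V = 2.1 m/s; Re = 8605; f → 0.05974
Converged (Δf/f < 1%). With the final f = 0.05974: V = √(2·3.53e+04·0.0956/(0.05974·27.2·943)) = 2.099 m/s.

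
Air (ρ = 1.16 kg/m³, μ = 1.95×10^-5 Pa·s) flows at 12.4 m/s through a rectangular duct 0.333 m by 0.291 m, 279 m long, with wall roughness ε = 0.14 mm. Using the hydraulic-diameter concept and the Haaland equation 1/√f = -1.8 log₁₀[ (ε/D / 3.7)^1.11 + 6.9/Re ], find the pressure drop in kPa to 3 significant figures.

Hydraulic diameter D_h = 4A/P = 4·(0.333·0.291)/(2·(0.333+0.291)) = 0.3876/1.248 = 0.3106 m.
Re = ρVD_h/μ = 1.16·12.4·0.3106/1.95e-05 = 2.291e+05.
ε/D_h = 0.00014/0.3106 = 0.000451; Haaland gives 1/√f = -1.8 log₁₀[4.52e-05+3.01e-05] = 7.422, so f = 0.01816.
ΔP = f(L/D_h)(ρV²/2) = 0.01816·279/0.3106·89.18 = 1454 Pa.
ΔP = 1.45 kPa.

ΔP ≈ 1.45 kPa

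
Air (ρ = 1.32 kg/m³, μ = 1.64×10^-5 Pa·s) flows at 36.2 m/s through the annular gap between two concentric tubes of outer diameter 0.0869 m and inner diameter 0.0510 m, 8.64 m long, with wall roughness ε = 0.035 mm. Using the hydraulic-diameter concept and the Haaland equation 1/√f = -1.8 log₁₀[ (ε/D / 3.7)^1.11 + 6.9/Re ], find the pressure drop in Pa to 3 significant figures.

ΔP ≈ 4540 Pa

Hydraulic diameter D_h = 4A/P = D_o - D_i = 0.0869 - 0.051 = 0.0359 m.
Re = ρVD_h/μ = 1.32·36.2·0.0359/1.64e-05 = 1.046e+05.
ε/D_h = 3.5e-05/0.0359 = 0.000975; Haaland gives 1/√f = -1.8 log₁₀[0.000106+6.6e-05] = 6.774, so f = 0.02179.
ΔP = f(L/D_h)(ρV²/2) = 0.02179·8.64/0.0359·864.9 = 4536 Pa.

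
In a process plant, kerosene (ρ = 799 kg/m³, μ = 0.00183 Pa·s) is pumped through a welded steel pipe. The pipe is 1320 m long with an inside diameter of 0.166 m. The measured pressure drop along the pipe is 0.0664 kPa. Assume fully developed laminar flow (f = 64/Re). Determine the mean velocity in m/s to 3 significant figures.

For laminar flow, f = 64/Re with Re = ρVD/μ, so Darcy-Weisbach reduces to ΔP = 32μLV/D². Solving for V: V = ΔP·D²/(32μL) = 66.4·(0.166)²/(32·0.00183·1320) = 0.02367 m/s.
Check: Re = ρVD/μ = 799·0.02367·0.166/0.00183 = 1716 < 2300, so the laminar assumption holds.

V ≈ 0.0237 m/s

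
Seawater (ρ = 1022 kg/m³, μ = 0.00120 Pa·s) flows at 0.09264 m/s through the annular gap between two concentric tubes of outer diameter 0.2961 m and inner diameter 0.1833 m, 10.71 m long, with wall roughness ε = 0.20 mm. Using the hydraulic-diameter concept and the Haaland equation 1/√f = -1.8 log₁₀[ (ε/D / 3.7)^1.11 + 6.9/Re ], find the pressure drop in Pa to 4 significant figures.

ΔP ≈ 14.20 Pa

Hydraulic diameter D_h = 4A/P = D_o - D_i = 0.2961 - 0.1833 = 0.1128 m.
Re = ρVD_h/μ = 1022·0.09264·0.1128/0.0012 = 8900.
ε/D_h = 0.0002/0.1128 = 0.00177; Haaland gives 1/√f = -1.8 log₁₀[0.000207+0.000775] = 5.414, so f = 0.03411.
ΔP = f(L/D_h)(ρV²/2) = 0.03411·10.71/0.1128·4.385 = 14.2 Pa.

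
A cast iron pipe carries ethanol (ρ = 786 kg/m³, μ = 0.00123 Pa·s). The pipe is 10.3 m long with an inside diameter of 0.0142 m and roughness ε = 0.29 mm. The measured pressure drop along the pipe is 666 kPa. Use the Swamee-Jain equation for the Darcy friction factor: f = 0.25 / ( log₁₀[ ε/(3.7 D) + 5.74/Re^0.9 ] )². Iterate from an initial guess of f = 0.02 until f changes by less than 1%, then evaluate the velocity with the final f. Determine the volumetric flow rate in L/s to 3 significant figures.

Rearranging Darcy-Weisbach: V = √(2·ΔP·D/(f·L·ρ)). With ε/D = 0.00029/0.0142 = 0.0204, iterate starting from f = 0.02:
  f = 0.02 → V = √(2·6.66e+05·0.0142/(0.02·10.3·786)) = 10.81 m/s; Re = ρVD/μ = 9.807e+04; f → 0.04966
  f = 0.04966 → V = 6.859 m/s; Re = 6.224e+04; f → 0.04997
Converged (Δf/f < 1%). With the final f = 0.04997: V = √(2·6.66e+05·0.0142/(0.04997·10.3·786)) = 6.838 m/s.
Q = V·A = 6.838·(π/4·0.0142²) = 0.001083 m³/s = 1.08 L/s.

Q ≈ 1.08 L/s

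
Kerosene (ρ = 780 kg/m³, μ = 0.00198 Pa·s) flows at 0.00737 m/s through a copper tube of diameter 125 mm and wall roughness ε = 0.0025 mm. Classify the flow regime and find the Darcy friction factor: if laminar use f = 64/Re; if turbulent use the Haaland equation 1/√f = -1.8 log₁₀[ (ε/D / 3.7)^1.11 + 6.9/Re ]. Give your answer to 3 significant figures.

f ≈ 0.176

Re = ρVD/μ = 780·0.00737·0.125/0.00198 = 362.9.
Re < 2300 → laminar, so f = 64/Re = 0.1763 (roughness is irrelevant in laminar flow).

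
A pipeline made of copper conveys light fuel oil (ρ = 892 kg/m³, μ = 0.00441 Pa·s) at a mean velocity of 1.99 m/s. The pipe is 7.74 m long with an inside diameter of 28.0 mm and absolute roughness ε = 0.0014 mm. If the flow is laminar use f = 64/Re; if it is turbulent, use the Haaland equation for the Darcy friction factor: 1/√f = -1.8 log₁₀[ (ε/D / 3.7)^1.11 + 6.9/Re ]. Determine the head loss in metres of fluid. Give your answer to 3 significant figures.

h_f ≈ 1.67 m

Reynolds number Re = ρVD/μ = 892 · 1.99 · 0.028 / 0.00441 = 1.127e+04.
Re > 4000 → turbulent. Relative roughness ε/D = 1.4e-06/0.028 = 5e-05. Haaland: 1/√f = -1.8 log₁₀[(5e-05/3.7)^1.11 + 6.9/1.127e+04] = -1.8 log₁₀[3.94e-06 + 0.000612] = 5.779, so f = 0.02995.
Darcy-Weisbach: ΔP = f(L/D)(ρV²/2) = 0.02995·(7.74/0.028)·(892·1.99²/2) = 0.02995·276.4·1766 = 1.462e+04 Pa.
Head loss h_f = ΔP/(ρg) = 1.462e+04/(892·9.81) = 1.67 m.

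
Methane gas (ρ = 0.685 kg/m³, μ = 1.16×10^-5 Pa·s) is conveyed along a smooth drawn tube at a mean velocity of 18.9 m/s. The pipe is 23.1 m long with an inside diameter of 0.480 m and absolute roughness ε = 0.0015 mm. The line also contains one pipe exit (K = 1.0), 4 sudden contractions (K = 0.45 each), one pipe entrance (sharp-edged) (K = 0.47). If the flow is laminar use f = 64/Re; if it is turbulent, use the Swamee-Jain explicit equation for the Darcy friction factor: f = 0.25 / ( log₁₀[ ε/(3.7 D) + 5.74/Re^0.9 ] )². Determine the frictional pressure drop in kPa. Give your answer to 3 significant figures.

ΔP ≈ 0.477 kPa

Reynolds number Re = ρVD/μ = 0.685 · 18.9 · 0.48 / 1.16e-05 = 5.357e+05.
Re > 4000 → turbulent. Relative roughness ε/D = 1.5e-06/0.48 = 3.13e-06. Swamee-Jain: f = 0.25/(log₁₀[3.13e-06/3.7 + 5.74/5.357e+05^0.9])² = 0.25/(log₁₀[8.45e-07 + 4.01e-05])² = 0.25/(-4.388)² = 0.01298.
Total minor-loss coefficient ΣK = 1·1 + 4·0.45 + 1·0.47 = 3.27.
ΔP = [f·L/D + ΣK]·(ρV²/2) = [0.01298·23.1/0.48 + 3.27]·(0.685·18.9²/2) = [0.6248 + 3.27]·122.3 = 476.5 Pa.
ΔP = 476.5 Pa = 0.477 kPa.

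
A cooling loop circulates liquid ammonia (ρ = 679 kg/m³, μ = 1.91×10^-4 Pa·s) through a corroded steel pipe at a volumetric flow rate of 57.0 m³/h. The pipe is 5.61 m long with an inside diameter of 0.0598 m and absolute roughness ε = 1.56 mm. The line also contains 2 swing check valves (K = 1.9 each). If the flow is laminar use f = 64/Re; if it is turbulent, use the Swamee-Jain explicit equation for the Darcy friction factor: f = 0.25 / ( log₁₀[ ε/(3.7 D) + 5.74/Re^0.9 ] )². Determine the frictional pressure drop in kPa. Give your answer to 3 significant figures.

Q = 57.0 m³/h = 57.0/3600 = 0.01583 m³/s.
Cross-sectional area A = πD²/4 = π(0.0598)²/4 = 0.002809 m²; mean velocity V = Q/A = 0.01583/0.002809 = 5.637 m/s.
Reynolds number Re = ρVD/μ = 679 · 5.637 · 0.0598 / 0.000191 = 1.198e+06.
Re > 4000 → turbulent. Relative roughness ε/D = 0.00156/0.0598 = 0.0261. Swamee-Jain: f = 0.25/(log₁₀[0.0261/3.7 + 5.74/1.198e+06^0.9])² = 0.25/(log₁₀[0.00705 + 1.94e-05])² = 0.25/(-2.151)² = 0.05405.
Total minor-loss coefficient ΣK = 2·1.9 = 3.8.
ΔP = [f·L/D + ΣK]·(ρV²/2) = [0.05405·5.61/0.0598 + 3.8]·(679·5.637²/2) = [5.071 + 3.8]·1.079e+04 = 9.571e+04 Pa.
ΔP = 9.571e+04 Pa = 95.7 kPa.

ΔP ≈ 95.7 kPa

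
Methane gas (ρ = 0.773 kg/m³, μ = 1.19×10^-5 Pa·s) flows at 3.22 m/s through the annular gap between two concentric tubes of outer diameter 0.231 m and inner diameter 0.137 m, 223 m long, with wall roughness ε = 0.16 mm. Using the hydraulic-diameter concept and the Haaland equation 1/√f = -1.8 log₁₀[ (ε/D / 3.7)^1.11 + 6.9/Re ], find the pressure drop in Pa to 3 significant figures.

Hydraulic diameter D_h = 4A/P = D_o - D_i = 0.231 - 0.137 = 0.094 m.
Re = ρVD_h/μ = 0.773·3.22·0.094/1.19e-05 = 1.966e+04.
ε/D_h = 0.00016/0.094 = 0.0017; Haaland gives 1/√f = -1.8 log₁₀[0.000198+0.000351] = 5.869, so f = 0.02903.
ΔP = f(L/D_h)(ρV²/2) = 0.02903·223/0.094·4.007 = 276 Pa.

ΔP ≈ 276 Pa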